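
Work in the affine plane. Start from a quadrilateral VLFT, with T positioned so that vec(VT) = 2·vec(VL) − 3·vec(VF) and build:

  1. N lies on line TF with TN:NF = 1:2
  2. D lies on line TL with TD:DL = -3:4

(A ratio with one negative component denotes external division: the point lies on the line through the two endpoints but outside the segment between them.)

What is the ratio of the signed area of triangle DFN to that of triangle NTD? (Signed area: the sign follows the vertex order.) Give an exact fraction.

Work in coordinates with V = (0, 0), L = (1, 0), F = (0, 1), T = (2, -3).
1. N lies on line TF with TN:NF = 1:2 ⇒ N = (4/3, -5/3)
2. D lies on line TL with TD:DL = -3:4 ⇒ D = (5, -12)
2·[DFN] = -4, 2·[NTD] = -2
[DFN]:[NTD] = -4:-2 = 2

[DFN]:[NTD] = 2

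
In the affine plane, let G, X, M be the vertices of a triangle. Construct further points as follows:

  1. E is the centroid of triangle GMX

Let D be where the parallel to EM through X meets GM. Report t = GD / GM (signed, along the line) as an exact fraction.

t = 2

Choose coordinates G = (0, 0), X = (1, 0), M = (0, 1).
1. E is the centroid of triangle GMX ⇒ E = (1/3, 1/3)
through X parallel to EM: direction (-1/3, 2/3); meets GM at D = (0, 2)
D = G + t·(M−G) with t = 2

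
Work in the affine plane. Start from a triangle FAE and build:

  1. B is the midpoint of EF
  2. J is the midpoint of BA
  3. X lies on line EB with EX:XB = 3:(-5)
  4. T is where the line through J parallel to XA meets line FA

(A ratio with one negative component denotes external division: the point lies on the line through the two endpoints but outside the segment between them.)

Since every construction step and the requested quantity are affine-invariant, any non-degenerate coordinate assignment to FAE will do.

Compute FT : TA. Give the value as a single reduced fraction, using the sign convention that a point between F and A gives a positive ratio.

FT:TA = 9/5

Set F = (0, 0), A = (1, 0), E = (0, 1); any affine frame gives the same invariant.
1. B is the midpoint of EF ⇒ B = (0, 1/2)
2. J is the midpoint of BA ⇒ J = (1/2, 1/4)
3. X lies on line EB with EX:XB = 3:(-5) ⇒ X = (0, 7/4)
4. T is where the line through J parallel to XA meets line FA ⇒ T = (9/14, 0)
T = F + t·(A−F) with t = 9/14, so FT:TA = t:(1−t) = 9/14:5/14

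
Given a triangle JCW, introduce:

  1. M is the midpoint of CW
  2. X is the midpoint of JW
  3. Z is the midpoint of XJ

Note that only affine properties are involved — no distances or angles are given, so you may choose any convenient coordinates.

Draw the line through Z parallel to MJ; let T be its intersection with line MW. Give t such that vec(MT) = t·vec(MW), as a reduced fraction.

Work in coordinates with J = (0, 0), C = (1, 0), W = (0, 1).
1. M is the midpoint of CW ⇒ M = (1/2, 1/2)
2. X is the midpoint of JW ⇒ X = (0, 1/2)
3. Z is the midpoint of XJ ⇒ Z = (0, 1/4)
through Z parallel to MJ: direction (-1/2, -1/2); meets MW at T = (3/8, 5/8)
T = M + t·(W−M) with t = 1/4

t = 1/4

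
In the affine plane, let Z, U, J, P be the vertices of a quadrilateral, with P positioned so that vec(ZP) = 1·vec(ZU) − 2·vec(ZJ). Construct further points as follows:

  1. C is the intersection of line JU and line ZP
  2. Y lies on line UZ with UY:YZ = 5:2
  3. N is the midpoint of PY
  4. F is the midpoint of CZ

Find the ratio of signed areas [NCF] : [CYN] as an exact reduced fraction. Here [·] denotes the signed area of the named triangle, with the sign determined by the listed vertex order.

[NCF]:[CYN] = -1/4

Set Z = (0, 0), U = (1, 0), J = (0, 1), P = (1, -2); any affine frame gives the same invariant.
1. C is the intersection of line JU and line ZP ⇒ C = (-1, 2)
2. Y lies on line UZ with UY:YZ = 5:2 ⇒ Y = (2/7, 0)
3. N is the midpoint of PY ⇒ N = (9/14, -1)
4. F is the midpoint of CZ ⇒ F = (-1/2, 1)
2·[NCF] = 1/7, 2·[CYN] = -4/7
[NCF]:[CYN] = 1/7:-4/7 = -1/4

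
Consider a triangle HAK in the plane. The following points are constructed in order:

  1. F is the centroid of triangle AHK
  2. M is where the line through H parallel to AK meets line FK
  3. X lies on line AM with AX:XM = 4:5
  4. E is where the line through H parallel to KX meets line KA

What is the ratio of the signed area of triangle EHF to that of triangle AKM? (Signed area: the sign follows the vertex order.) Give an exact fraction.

Set H = (0, 0), A = (1, 0), K = (0, 1); any affine frame gives the same invariant.
1. F is the centroid of triangle AHK ⇒ F = (1/3, 1/3)
2. M is where the line through H parallel to AK meets line FK ⇒ M = (1, -1)
3. X lies on line AM with AX:XM = 4:5 ⇒ X = (1, -4/9)
4. E is where the line through H parallel to KX meets line KA ⇒ E = (-9/4, 13/4)
2·[EHF] = 11/6, 2·[AKM] = 1
[EHF]:[AKM] = 11/6:1 = 11/6

[EHF]:[AKM] = 11/6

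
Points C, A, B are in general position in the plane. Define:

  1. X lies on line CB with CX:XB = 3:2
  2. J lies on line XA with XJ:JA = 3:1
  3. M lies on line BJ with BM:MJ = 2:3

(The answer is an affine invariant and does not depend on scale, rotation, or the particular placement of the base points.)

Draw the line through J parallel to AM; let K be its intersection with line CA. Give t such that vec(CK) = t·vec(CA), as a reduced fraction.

Assign C = (0, 0), A = (1, 0), B = (0, 1) — the answer is frame-independent, so this choice is without loss of generality.
1. X lies on line CB with CX:XB = 3:2 ⇒ X = (0, 3/5)
2. J lies on line XA with XJ:JA = 3:1 ⇒ J = (3/4, 3/20)
3. M lies on line BJ with BM:MJ = 2:3 ⇒ M = (3/10, 33/50)
through J parallel to AM: direction (-7/10, 33/50); meets CA at K = (10/11, 0)
K = C + t·(A−C) with t = 10/11

t = 10/11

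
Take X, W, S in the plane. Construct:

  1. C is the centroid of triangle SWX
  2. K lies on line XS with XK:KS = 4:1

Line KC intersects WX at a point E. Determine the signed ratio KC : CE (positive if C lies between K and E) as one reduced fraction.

KC:CE = 7/5

Choose coordinates X = (0, 0), W = (1, 0), S = (0, 1).
1. C is the centroid of triangle SWX ⇒ C = (1/3, 1/3)
2. K lies on line XS with XK:KS = 4:1 ⇒ K = (0, 4/5)
line KC meets WX at E = (4/7, 0)
C = K + t·(E−K) with t = 7/12, so KC:CE = 7/12:5/12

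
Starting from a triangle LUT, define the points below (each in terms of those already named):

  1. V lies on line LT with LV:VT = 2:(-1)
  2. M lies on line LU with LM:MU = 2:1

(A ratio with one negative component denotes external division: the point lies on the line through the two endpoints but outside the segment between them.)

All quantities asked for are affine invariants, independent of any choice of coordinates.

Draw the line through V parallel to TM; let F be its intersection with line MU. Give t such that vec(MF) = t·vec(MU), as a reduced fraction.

t = 2

Set L = (0, 0), U = (1, 0), T = (0, 1); any affine frame gives the same invariant.
1. V lies on line LT with LV:VT = 2:(-1) ⇒ V = (0, 2)
2. M lies on line LU with LM:MU = 2:1 ⇒ M = (2/3, 0)
through V parallel to TM: direction (2/3, -1); meets MU at F = (4/3, 0)
F = M + t·(U−M) with t = 2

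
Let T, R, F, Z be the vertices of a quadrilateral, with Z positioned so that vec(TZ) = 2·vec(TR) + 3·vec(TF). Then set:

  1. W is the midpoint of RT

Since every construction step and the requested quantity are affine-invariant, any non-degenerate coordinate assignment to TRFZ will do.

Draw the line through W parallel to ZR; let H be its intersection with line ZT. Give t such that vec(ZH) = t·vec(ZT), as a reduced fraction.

Work in coordinates with T = (0, 0), R = (1, 0), F = (0, 1), Z = (2, 3).
1. W is the midpoint of RT ⇒ W = (1/2, 0)
through W parallel to ZR: direction (-1, -3); meets ZT at H = (1, 3/2)
H = Z + t·(T−Z) with t = 1/2

t = 1/2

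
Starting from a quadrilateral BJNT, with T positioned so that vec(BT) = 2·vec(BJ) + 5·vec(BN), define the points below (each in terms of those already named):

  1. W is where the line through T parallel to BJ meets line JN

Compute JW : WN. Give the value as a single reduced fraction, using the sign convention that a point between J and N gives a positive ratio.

JW:WN = -5/4

Work in coordinates with B = (0, 0), J = (1, 0), N = (0, 1), T = (2, 5).
1. W is where the line through T parallel to BJ meets line JN ⇒ W = (-4, 5)
W = J + t·(N−J) with t = 5, so JW:WN = t:(1−t) = 5:-4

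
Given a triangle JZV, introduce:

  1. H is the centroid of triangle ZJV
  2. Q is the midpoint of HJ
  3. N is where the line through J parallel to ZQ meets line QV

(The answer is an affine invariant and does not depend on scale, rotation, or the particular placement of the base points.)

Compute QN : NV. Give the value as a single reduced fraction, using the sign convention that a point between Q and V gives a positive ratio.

Assign J = (0, 0), Z = (1, 0), V = (0, 1) — the answer is frame-independent, so this choice is without loss of generality.
1. H is the centroid of triangle ZJV ⇒ H = (1/3, 1/3)
2. Q is the midpoint of HJ ⇒ Q = (1/6, 1/6)
3. N is where the line through J parallel to ZQ meets line QV ⇒ N = (5/24, -1/24)
N = Q + t·(V−Q) with t = -1/4, so QN:NV = t:(1−t) = -1/4:5/4

QN:NV = -1/5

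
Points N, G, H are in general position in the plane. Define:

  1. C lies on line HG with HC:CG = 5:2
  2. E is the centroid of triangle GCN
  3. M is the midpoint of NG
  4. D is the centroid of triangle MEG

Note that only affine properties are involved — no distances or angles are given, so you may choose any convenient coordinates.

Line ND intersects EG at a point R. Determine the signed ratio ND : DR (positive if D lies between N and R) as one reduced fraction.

Work in coordinates with N = (0, 0), G = (1, 0), H = (0, 1).
1. C lies on line HG with HC:CG = 5:2 ⇒ C = (5/7, 2/7)
2. E is the centroid of triangle GCN ⇒ E = (4/7, 2/21)
3. M is the midpoint of NG ⇒ M = (1/2, 0)
4. D is the centroid of triangle MEG ⇒ D = (29/42, 2/63)
line ND meets EG at R = (29/35, 4/105)
D = N + t·(R−N) with t = 5/6, so ND:DR = 5/6:1/6

ND:DR = 5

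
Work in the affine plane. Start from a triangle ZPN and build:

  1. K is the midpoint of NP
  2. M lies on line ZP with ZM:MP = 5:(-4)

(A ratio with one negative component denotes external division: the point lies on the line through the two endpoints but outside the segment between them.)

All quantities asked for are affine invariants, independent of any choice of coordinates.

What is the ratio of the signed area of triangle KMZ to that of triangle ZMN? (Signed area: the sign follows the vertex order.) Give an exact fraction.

[KMZ]:[ZMN] = -1/2

Set Z = (0, 0), P = (1, 0), N = (0, 1); any affine frame gives the same invariant.
1. K is the midpoint of NP ⇒ K = (1/2, 1/2)
2. M lies on line ZP with ZM:MP = 5:(-4) ⇒ M = (5, 0)
2·[KMZ] = -5/2, 2·[ZMN] = 5
[KMZ]:[ZMN] = -5/2:5 = -1/2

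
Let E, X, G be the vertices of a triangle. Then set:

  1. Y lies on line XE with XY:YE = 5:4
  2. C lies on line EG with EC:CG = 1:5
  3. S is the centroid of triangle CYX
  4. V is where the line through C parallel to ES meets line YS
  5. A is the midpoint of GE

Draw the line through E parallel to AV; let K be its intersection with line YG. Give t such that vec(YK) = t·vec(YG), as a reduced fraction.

t = -38/157

Choose coordinates E = (0, 0), X = (1, 0), G = (0, 1).
1. Y lies on line XE with XY:YE = 5:4 ⇒ Y = (4/9, 0)
2. C lies on line EG with EC:CG = 1:5 ⇒ C = (0, 1/6)
3. S is the centroid of triangle CYX ⇒ S = (13/27, 1/18)
4. V is where the line through C parallel to ES meets line YS ⇒ V = (65/108, 17/72)
5. A is the midpoint of GE ⇒ A = (0, 1/2)
through E parallel to AV: direction (65/108, -19/72); meets YG at K = (260/471, -38/157)
K = Y + t·(G−Y) with t = -38/157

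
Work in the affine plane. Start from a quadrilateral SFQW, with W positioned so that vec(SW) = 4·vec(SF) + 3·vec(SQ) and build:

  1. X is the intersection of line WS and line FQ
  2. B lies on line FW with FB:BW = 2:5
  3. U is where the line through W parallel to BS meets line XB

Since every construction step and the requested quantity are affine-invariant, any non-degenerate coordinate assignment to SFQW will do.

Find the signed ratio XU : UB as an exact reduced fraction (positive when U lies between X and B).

XU:UB = -6/7

Set S = (0, 0), F = (1, 0), Q = (0, 1), W = (4, 3); any affine frame gives the same invariant.
1. X is the intersection of line WS and line FQ ⇒ X = (4/7, 3/7)
2. B lies on line FW with FB:BW = 2:5 ⇒ B = (13/7, 6/7)
3. U is where the line through W parallel to BS meets line XB ⇒ U = (-50/7, -15/7)
U = X + t·(B−X) with t = -6, so XU:UB = t:(1−t) = -6:7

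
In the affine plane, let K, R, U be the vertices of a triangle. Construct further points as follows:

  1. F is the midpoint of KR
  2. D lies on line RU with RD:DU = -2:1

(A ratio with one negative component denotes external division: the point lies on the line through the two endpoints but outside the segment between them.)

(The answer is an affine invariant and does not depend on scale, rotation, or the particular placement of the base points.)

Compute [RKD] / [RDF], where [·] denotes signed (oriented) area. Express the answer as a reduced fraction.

[RKD]:[RDF] = -2

Choose coordinates K = (0, 0), R = (1, 0), U = (0, 1).
1. F is the midpoint of KR ⇒ F = (1/2, 0)
2. D lies on line RU with RD:DU = -2:1 ⇒ D = (-1, 2)
2·[RKD] = -2, 2·[RDF] = 1
[RKD]:[RDF] = -2:1 = -2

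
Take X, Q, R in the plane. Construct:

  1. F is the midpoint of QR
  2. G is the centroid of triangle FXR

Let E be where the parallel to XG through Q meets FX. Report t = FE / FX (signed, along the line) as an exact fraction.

Set X = (0, 0), Q = (1, 0), R = (0, 1); any affine frame gives the same invariant.
1. F is the midpoint of QR ⇒ F = (1/2, 1/2)
2. G is the centroid of triangle FXR ⇒ G = (1/6, 1/2)
through Q parallel to XG: direction (1/6, 1/2); meets FX at E = (3/2, 3/2)
E = F + t·(X−F) with t = -2

t = -2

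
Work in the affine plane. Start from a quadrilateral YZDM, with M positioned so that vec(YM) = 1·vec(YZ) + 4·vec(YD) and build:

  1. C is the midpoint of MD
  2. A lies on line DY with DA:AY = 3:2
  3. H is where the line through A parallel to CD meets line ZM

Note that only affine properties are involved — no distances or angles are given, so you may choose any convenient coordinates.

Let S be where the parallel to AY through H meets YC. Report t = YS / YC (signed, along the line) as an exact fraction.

Assign Y = (0, 0), Z = (1, 0), D = (0, 1), M = (1, 4) — the answer is frame-independent, so this choice is without loss of generality.
1. C is the midpoint of MD ⇒ C = (1/2, 5/2)
2. A lies on line DY with DA:AY = 3:2 ⇒ A = (0, 2/5)
3. H is where the line through A parallel to CD meets line ZM ⇒ H = (1, 17/5)
through H parallel to AY: direction (0, -2/5); meets YC at S = (1, 5)
S = Y + t·(C−Y) with t = 2

t = 2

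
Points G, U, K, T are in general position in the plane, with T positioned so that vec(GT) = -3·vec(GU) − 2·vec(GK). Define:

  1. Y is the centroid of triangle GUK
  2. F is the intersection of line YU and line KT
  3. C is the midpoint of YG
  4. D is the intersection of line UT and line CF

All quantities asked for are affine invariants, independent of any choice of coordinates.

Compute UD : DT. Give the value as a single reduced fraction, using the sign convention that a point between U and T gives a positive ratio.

Set G = (0, 0), U = (1, 0), K = (0, 1), T = (-3, -2); any affine frame gives the same invariant.
1. Y is the centroid of triangle GUK ⇒ Y = (1/3, 1/3)
2. F is the intersection of line YU and line KT ⇒ F = (-1/3, 2/3)
3. C is the midpoint of YG ⇒ C = (1/6, 1/6)
4. D is the intersection of line UT and line CF ⇒ D = (5/9, -2/9)
D = U + t·(T−U) with t = 1/9, so UD:DT = t:(1−t) = 1/9:8/9

UD:DT = 1/8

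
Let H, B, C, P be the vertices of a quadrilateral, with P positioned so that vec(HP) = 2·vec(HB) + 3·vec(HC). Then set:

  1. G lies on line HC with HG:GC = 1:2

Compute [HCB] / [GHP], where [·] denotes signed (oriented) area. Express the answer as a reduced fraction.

Assign H = (0, 0), B = (1, 0), C = (0, 1), P = (2, 3) — the answer is frame-independent, so this choice is without loss of generality.
1. G lies on line HC with HG:GC = 1:2 ⇒ G = (0, 1/3)
2·[HCB] = -1, 2·[GHP] = 2/3
[HCB]:[GHP] = -1:2/3 = -3/2

[HCB]:[GHP] = -3/2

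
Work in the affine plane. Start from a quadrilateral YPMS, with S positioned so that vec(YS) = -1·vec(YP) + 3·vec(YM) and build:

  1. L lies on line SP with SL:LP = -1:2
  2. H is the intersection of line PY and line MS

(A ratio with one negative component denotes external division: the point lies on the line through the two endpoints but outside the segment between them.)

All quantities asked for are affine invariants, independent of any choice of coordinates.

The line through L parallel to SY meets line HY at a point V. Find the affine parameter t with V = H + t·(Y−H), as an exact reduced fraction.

Choose coordinates Y = (0, 0), P = (1, 0), M = (0, 1), S = (-1, 3).
1. L lies on line SP with SL:LP = -1:2 ⇒ L = (-3, 6)
2. H is the intersection of line PY and line MS ⇒ H = (1/2, 0)
through L parallel to SY: direction (1, -3); meets HY at V = (-1, 0)
V = H + t·(Y−H) with t = 3

t = 3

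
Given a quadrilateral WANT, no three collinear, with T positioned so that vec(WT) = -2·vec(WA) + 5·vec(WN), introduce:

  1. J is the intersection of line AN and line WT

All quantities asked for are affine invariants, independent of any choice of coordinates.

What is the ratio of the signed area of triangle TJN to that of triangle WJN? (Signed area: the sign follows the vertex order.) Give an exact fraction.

[TJN]:[WJN] = -2

Assign W = (0, 0), A = (1, 0), N = (0, 1), T = (-2, 5) — the answer is frame-independent, so this choice is without loss of generality.
1. J is the intersection of line AN and line WT ⇒ J = (-2/3, 5/3)
2·[TJN] = 4/3, 2·[WJN] = -2/3
[TJN]:[WJN] = 4/3:-2/3 = -2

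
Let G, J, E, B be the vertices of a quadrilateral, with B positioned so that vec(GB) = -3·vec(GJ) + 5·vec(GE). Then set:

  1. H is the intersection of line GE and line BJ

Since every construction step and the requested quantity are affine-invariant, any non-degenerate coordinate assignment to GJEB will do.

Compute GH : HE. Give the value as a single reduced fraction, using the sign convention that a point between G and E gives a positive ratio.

Choose coordinates G = (0, 0), J = (1, 0), E = (0, 1), B = (-3, 5).
1. H is the intersection of line GE and line BJ ⇒ H = (0, 5/4)
H = G + t·(E−G) with t = 5/4, so GH:HE = t:(1−t) = 5/4:-1/4

GH:HE = -5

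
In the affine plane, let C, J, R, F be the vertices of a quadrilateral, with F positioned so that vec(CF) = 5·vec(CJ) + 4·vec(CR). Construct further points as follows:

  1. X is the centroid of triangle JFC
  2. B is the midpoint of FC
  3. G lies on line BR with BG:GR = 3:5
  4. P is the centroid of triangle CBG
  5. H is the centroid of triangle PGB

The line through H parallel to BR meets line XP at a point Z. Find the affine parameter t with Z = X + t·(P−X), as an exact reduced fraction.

Choose coordinates C = (0, 0), J = (1, 0), R = (0, 1), F = (5, 4).
1. X is the centroid of triangle JFC ⇒ X = (2, 4/3)
2. B is the midpoint of FC ⇒ B = (5/2, 2)
3. G lies on line BR with BG:GR = 3:5 ⇒ G = (25/16, 13/8)
4. P is the centroid of triangle CBG ⇒ P = (65/48, 29/24)
5. H is the centroid of triangle PGB ⇒ H = (65/36, 29/18)
through H parallel to BR: direction (-5/2, -1); meets XP at Z = (5/18, 1)
Z = X + t·(P−X) with t = 8/3

t = 8/3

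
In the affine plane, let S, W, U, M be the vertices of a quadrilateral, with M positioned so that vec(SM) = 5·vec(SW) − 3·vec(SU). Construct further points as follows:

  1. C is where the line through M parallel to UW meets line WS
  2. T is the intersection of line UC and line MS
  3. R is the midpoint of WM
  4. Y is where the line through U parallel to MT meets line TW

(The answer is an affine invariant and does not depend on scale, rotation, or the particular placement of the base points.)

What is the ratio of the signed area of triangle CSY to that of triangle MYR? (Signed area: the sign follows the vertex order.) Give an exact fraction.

Choose coordinates S = (0, 0), W = (1, 0), U = (0, 1), M = (5, -3).
1. C is where the line through M parallel to UW meets line WS ⇒ C = (2, 0)
2. T is the intersection of line UC and line MS ⇒ T = (-10, 6)
3. R is the midpoint of WM ⇒ R = (3, -3/2)
4. Y is where the line through U parallel to MT meets line TW ⇒ Y = (25/3, -4)
2·[CSY] = 8, 2·[MYR] = 3
[CSY]:[MYR] = 8:3 = 8/3

[CSY]:[MYR] = 8/3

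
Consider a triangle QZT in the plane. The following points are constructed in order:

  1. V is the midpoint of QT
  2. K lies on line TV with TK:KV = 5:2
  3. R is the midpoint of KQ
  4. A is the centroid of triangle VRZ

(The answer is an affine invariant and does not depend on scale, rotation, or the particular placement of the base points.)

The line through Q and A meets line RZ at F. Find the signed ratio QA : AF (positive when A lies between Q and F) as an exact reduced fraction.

Choose coordinates Q = (0, 0), Z = (1, 0), T = (0, 1).
1. V is the midpoint of QT ⇒ V = (0, 1/2)
2. K lies on line TV with TK:KV = 5:2 ⇒ K = (0, 9/14)
3. R is the midpoint of KQ ⇒ R = (0, 9/28)
4. A is the centroid of triangle VRZ ⇒ A = (1/3, 23/84)
line QA meets RZ at F = (9/32, 207/896)
A = Q + t·(F−Q) with t = 32/27, so QA:AF = 32/27:-5/27

QA:AF = -32/5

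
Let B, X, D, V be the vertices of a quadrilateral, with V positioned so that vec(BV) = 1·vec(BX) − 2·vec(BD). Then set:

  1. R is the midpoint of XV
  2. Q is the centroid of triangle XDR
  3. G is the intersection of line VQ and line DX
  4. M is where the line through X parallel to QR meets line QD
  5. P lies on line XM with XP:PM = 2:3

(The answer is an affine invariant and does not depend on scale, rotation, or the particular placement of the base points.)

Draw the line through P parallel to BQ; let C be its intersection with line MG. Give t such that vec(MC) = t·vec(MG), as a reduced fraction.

t = 3/7

Assign B = (0, 0), X = (1, 0), D = (0, 1), V = (1, -2) — the answer is frame-independent, so this choice is without loss of generality.
1. R is the midpoint of XV ⇒ R = (1, -1)
2. Q is the centroid of triangle XDR ⇒ Q = (2/3, 0)
3. G is the intersection of line VQ and line DX ⇒ G = (3/5, 2/5)
4. M is where the line through X parallel to QR meets line QD ⇒ M = (4/3, -1)
5. P lies on line XM with XP:PM = 2:3 ⇒ P = (17/15, -2/5)
through P parallel to BQ: direction (2/3, 0); meets MG at C = (107/105, -2/5)
C = M + t·(G−M) with t = 3/7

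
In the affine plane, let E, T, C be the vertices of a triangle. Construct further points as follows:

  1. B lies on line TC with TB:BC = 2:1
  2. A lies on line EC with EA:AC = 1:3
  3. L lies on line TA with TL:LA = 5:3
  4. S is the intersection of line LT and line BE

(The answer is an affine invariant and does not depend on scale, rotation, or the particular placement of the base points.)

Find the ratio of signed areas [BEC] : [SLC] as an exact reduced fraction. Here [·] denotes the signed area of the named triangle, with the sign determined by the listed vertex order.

Choose coordinates E = (0, 0), T = (1, 0), C = (0, 1).
1. B lies on line TC with TB:BC = 2:1 ⇒ B = (1/3, 2/3)
2. A lies on line EC with EA:AC = 1:3 ⇒ A = (0, 1/4)
3. L lies on line TA with TL:LA = 5:3 ⇒ L = (3/8, 5/32)
4. S is the intersection of line LT and line BE ⇒ S = (1/9, 2/9)
2·[BEC] = -1/3, 2·[SLC] = 19/96
[BEC]:[SLC] = -1/3:19/96 = -32/19

[BEC]:[SLC] = -32/19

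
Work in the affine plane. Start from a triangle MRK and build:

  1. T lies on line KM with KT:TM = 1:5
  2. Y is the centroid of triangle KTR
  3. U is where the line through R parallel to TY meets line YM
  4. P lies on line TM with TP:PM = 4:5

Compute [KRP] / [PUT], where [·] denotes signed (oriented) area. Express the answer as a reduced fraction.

[KRP]:[PUT] = -87/16

Work in coordinates with M = (0, 0), R = (1, 0), K = (0, 1).
1. T lies on line KM with KT:TM = 1:5 ⇒ T = (0, 5/6)
2. Y is the centroid of triangle KTR ⇒ Y = (1/3, 11/18)
3. U is where the line through R parallel to TY meets line YM ⇒ U = (4/15, 22/45)
4. P lies on line TM with TP:PM = 4:5 ⇒ P = (0, 25/54)
2·[KRP] = -29/54, 2·[PUT] = 8/81
[KRP]:[PUT] = -29/54:8/81 = -87/16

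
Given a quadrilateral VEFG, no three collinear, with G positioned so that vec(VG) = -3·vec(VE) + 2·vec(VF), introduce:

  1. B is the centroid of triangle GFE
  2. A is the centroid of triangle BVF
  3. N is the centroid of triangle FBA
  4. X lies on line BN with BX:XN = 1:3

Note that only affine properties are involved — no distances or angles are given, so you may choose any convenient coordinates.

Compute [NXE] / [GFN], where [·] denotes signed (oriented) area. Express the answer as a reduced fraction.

[NXE]:[GFN] = -15/68

Set V = (0, 0), E = (1, 0), F = (0, 1), G = (-3, 2); any affine frame gives the same invariant.
1. B is the centroid of triangle GFE ⇒ B = (-2/3, 1)
2. A is the centroid of triangle BVF ⇒ A = (-2/9, 2/3)
3. N is the centroid of triangle FBA ⇒ N = (-8/27, 8/9)
4. X lies on line BN with BX:XN = 1:3 ⇒ X = (-31/54, 35/36)
2·[NXE] = 5/36, 2·[GFN] = -17/27
[NXE]:[GFN] = 5/36:-17/27 = -15/68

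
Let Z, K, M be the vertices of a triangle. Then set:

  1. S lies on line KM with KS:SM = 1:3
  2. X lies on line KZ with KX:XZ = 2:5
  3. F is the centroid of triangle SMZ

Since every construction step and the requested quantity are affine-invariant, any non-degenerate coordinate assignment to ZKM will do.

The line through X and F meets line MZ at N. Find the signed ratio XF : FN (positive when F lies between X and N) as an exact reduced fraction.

XF:FN = 13/7

Work in coordinates with Z = (0, 0), K = (1, 0), M = (0, 1).
1. S lies on line KM with KS:SM = 1:3 ⇒ S = (3/4, 1/4)
2. X lies on line KZ with KX:XZ = 2:5 ⇒ X = (5/7, 0)
3. F is the centroid of triangle SMZ ⇒ F = (1/4, 5/12)
line XF meets MZ at N = (0, 25/39)
F = X + t·(N−X) with t = 13/20, so XF:FN = 13/20:7/20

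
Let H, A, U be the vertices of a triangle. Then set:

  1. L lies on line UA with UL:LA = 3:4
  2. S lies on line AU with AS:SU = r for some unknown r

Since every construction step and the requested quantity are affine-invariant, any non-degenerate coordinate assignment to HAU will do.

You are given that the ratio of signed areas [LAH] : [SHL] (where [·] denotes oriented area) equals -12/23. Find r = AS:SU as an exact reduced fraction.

Set H = (0, 0), A = (1, 0), U = (0, 1); any affine frame gives the same invariant.
1. L lies on line UA with UL:LA = 3:4 ⇒ L = (3/7, 4/7)
2. With AS:SU = r, write λ = r/(r+1) so S = A + λ·(U−A); S is affine-linear in λ
Every point depending on S is an affine combination of S and λ-independent points, so each such coordinate is linear in λ; the λ² term in each signed area is a multiple of (U−A)×(U−A) = 0, so 2·[LAH] and 2·[SHL] are each linear in λ. Evaluating at λ=0 and λ=1:
  2·[LAH] = -4/7,   2·[SHL] = λ − 4/7
So [LAH]:[SHL] = (-4/7) / (λ − 4/7). Setting this equal to -12/23:
  -4/7 = -12/23·(λ − 4/7)  ⇒  λ = 5/3
Then r = λ/(1−λ) = (5/3)/(-2/3) = -5/2. Check: with r = -5/2, S = (-2/3, 5/3) and [LAH]:[SHL] = -12/23 as required.

r = -5/2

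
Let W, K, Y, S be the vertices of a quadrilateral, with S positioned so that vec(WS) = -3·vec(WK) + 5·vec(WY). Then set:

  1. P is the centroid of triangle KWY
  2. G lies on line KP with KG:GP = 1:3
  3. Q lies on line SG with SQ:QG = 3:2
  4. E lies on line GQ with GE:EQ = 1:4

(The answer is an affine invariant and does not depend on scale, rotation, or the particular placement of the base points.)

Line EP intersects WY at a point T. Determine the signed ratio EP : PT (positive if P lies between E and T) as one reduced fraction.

EP:PT = 29/50

Set W = (0, 0), K = (1, 0), Y = (0, 1), S = (-3, 5); any affine frame gives the same invariant.
1. P is the centroid of triangle KWY ⇒ P = (1/3, 1/3)
2. G lies on line KP with KG:GP = 1:3 ⇒ G = (5/6, 1/12)
3. Q lies on line SG with SQ:QG = 3:2 ⇒ Q = (-7/10, 41/20)
4. E lies on line GQ with GE:EQ = 1:4 ⇒ E = (79/150, 143/300)
line EP meets WY at T = (0, 5/58)
P = E + t·(T−E) with t = 29/79, so EP:PT = 29/79:50/79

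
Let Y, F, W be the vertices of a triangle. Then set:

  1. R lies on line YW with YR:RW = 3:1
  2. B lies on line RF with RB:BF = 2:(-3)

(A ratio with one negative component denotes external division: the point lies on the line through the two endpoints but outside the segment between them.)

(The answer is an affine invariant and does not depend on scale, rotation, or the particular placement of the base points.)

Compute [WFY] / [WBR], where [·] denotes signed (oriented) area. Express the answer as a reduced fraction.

Work in coordinates with Y = (0, 0), F = (1, 0), W = (0, 1).
1. R lies on line YW with YR:RW = 3:1 ⇒ R = (0, 3/4)
2. B lies on line RF with RB:BF = 2:(-3) ⇒ B = (-2, 9/4)
2·[WFY] = -1, 2·[WBR] = 1/2
[WFY]:[WBR] = -1:1/2 = -2

[WFY]:[WBR] = -2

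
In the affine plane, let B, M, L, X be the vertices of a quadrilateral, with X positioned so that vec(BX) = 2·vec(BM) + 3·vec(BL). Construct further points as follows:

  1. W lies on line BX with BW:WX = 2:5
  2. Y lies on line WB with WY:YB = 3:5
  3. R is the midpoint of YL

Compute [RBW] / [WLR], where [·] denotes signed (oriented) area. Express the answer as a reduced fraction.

[RBW]:[WLR] = 8/3

Choose coordinates B = (0, 0), M = (1, 0), L = (0, 1), X = (2, 3).
1. W lies on line BX with BW:WX = 2:5 ⇒ W = (4/7, 6/7)
2. Y lies on line WB with WY:YB = 3:5 ⇒ Y = (5/14, 15/28)
3. R is the midpoint of YL ⇒ R = (5/28, 43/56)
2·[RBW] = 2/7, 2·[WLR] = 3/28
[RBW]:[WLR] = 2/7:3/28 = 8/3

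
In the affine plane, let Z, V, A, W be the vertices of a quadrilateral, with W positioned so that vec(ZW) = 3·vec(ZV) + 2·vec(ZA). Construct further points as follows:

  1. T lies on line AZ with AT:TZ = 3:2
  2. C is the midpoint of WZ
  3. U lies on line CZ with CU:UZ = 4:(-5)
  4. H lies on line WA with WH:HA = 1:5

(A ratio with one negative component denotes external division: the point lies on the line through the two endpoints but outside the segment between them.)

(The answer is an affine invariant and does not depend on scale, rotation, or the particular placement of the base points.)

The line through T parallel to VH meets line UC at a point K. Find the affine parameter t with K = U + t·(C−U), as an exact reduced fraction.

t = 137/100

Set Z = (0, 0), V = (1, 0), A = (0, 1), W = (3, 2); any affine frame gives the same invariant.
1. T lies on line AZ with AT:TZ = 3:2 ⇒ T = (0, 2/5)
2. C is the midpoint of WZ ⇒ C = (3/2, 1)
3. U lies on line CZ with CU:UZ = 4:(-5) ⇒ U = (15/2, 5)
4. H lies on line WA with WH:HA = 1:5 ⇒ H = (5/2, 11/6)
through T parallel to VH: direction (3/2, 11/6); meets UC at K = (-18/25, -12/25)
K = U + t·(C−U) with t = 137/100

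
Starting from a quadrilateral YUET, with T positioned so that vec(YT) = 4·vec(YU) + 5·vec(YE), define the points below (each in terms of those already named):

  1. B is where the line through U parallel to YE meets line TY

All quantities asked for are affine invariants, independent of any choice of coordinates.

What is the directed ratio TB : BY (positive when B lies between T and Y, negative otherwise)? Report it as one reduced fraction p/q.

TB:BY = 3

Work in coordinates with Y = (0, 0), U = (1, 0), E = (0, 1), T = (4, 5).
1. B is where the line through U parallel to YE meets line TY ⇒ B = (1, 5/4)
B = T + t·(Y−T) with t = 3/4, so TB:BY = t:(1−t) = 3/4:1/4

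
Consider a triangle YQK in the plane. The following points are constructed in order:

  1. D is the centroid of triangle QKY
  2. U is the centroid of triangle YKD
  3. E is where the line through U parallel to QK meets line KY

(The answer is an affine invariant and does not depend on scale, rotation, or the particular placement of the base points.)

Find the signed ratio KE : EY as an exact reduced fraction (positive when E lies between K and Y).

Choose coordinates Y = (0, 0), Q = (1, 0), K = (0, 1).
1. D is the centroid of triangle QKY ⇒ D = (1/3, 1/3)
2. U is the centroid of triangle YKD ⇒ U = (1/9, 4/9)
3. E is where the line through U parallel to QK meets line KY ⇒ E = (0, 5/9)
E = K + t·(Y−K) with t = 4/9, so KE:EY = t:(1−t) = 4/9:5/9

KE:EY = 4/5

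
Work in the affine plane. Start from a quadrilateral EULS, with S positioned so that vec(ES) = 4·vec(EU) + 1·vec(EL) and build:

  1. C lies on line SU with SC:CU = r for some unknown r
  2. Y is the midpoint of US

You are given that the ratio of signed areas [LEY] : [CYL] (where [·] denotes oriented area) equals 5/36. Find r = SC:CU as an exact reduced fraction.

Choose coordinates E = (0, 0), U = (1, 0), L = (0, 1), S = (4, 1).
1. With SC:CU = r, write λ = r/(r+1) so C = S + λ·(U−S); C is affine-linear in λ
2. Y is the midpoint of US ⇒ Y = (5/2, 1/2)
Every point depending on C is an affine combination of C and λ-independent points, so each such coordinate is linear in λ; the λ² term in each signed area is a multiple of (U−S)×(U−S) = 0, so 2·[LEY] and 2·[CYL] are each linear in λ. Evaluating at λ=0 and λ=1:
  2·[LEY] = 5/2,   2·[CYL] = 4·λ − 2
So [LEY]:[CYL] = (5/2) / (4·λ − 2). Setting this equal to 5/36:
  5/2 = 5/36·(4·λ − 2)  ⇒  λ = 5
Then r = λ/(1−λ) = (5)/(-4) = -5/4. Check: with r = -5/4, C = (-11, -4) and [LEY]:[CYL] = 5/36 as required.

r = -5/4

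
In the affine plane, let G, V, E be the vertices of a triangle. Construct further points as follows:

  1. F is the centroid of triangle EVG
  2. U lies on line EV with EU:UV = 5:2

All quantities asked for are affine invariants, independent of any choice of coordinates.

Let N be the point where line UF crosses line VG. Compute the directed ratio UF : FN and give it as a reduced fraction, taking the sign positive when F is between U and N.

UF:FN = -1/7

Choose coordinates G = (0, 0), V = (1, 0), E = (0, 1).
1. F is the centroid of triangle EVG ⇒ F = (1/3, 1/3)
2. U lies on line EV with EU:UV = 5:2 ⇒ U = (5/7, 2/7)
line UF meets VG at N = (3, 0)
F = U + t·(N−U) with t = -1/6, so UF:FN = -1/6:7/6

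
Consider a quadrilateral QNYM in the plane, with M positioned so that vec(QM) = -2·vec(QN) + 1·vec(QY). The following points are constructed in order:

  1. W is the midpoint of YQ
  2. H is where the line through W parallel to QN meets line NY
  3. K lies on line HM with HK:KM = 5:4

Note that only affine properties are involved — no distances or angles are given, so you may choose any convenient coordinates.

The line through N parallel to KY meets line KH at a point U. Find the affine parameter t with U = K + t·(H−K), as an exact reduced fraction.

Choose coordinates Q = (0, 0), N = (1, 0), Y = (0, 1), M = (-2, 1).
1. W is the midpoint of YQ ⇒ W = (0, 1/2)
2. H is where the line through W parallel to QN meets line NY ⇒ H = (1/2, 1/2)
3. K lies on line HM with HK:KM = 5:4 ⇒ K = (-8/9, 7/9)
through N parallel to KY: direction (8/9, 2/9); meets KH at U = (17/9, 2/9)
U = K + t·(H−K) with t = 2

t = 2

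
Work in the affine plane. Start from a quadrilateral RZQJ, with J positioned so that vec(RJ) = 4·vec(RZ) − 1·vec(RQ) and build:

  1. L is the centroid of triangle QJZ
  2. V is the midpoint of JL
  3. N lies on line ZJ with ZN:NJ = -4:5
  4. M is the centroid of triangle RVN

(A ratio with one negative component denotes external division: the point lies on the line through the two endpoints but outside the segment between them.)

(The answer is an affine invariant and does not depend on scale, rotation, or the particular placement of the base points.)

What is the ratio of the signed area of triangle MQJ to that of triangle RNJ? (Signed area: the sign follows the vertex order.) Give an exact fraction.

[MQJ]:[RNJ] = 43/45

Work in coordinates with R = (0, 0), Z = (1, 0), Q = (0, 1), J = (4, -1).
1. L is the centroid of triangle QJZ ⇒ L = (5/3, 0)
2. V is the midpoint of JL ⇒ V = (17/6, -1/2)
3. N lies on line ZJ with ZN:NJ = -4:5 ⇒ N = (-11, 4)
4. M is the centroid of triangle RVN ⇒ M = (-49/18, 7/6)
2·[MQJ] = -43/9, 2·[RNJ] = -5
[MQJ]:[RNJ] = -43/9:-5 = 43/45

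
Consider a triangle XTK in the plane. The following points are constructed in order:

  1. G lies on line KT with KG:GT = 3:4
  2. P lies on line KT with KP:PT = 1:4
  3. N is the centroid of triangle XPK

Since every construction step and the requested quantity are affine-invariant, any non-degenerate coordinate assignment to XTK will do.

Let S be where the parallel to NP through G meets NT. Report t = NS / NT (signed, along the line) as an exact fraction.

t = 2/7

Assign X = (0, 0), T = (1, 0), K = (0, 1) — the answer is frame-independent, so this choice is without loss of generality.
1. G lies on line KT with KG:GT = 3:4 ⇒ G = (3/7, 4/7)
2. P lies on line KT with KP:PT = 1:4 ⇒ P = (1/5, 4/5)
3. N is the centroid of triangle XPK ⇒ N = (1/15, 3/5)
through G parallel to NP: direction (2/15, 1/5); meets NT at S = (1/3, 3/7)
S = N + t·(T−N) with t = 2/7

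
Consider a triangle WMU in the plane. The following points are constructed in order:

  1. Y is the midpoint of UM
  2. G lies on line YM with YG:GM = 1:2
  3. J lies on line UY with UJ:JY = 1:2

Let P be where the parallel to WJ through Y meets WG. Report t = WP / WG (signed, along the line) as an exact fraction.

t = 2/3

Work in coordinates with W = (0, 0), M = (1, 0), U = (0, 1).
1. Y is the midpoint of UM ⇒ Y = (1/2, 1/2)
2. G lies on line YM with YG:GM = 1:2 ⇒ G = (2/3, 1/3)
3. J lies on line UY with UJ:JY = 1:2 ⇒ J = (1/6, 5/6)
through Y parallel to WJ: direction (1/6, 5/6); meets WG at P = (4/9, 2/9)
P = W + t·(G−W) with t = 2/3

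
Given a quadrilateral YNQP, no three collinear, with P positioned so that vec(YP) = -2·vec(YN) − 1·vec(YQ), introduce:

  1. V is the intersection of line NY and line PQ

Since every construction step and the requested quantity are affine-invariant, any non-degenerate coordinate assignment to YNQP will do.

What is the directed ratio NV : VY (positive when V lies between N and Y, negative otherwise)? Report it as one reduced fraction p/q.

Work in coordinates with Y = (0, 0), N = (1, 0), Q = (0, 1), P = (-2, -1).
1. V is the intersection of line NY and line PQ ⇒ V = (-1, 0)
V = N + t·(Y−N) with t = 2, so NV:VY = t:(1−t) = 2:-1

NV:VY = -2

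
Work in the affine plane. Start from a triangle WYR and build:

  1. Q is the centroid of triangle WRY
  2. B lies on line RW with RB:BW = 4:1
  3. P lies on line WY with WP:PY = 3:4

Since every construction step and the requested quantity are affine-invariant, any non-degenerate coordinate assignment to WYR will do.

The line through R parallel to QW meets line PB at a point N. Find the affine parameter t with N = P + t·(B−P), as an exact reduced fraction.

t = 25/11

Work in coordinates with W = (0, 0), Y = (1, 0), R = (0, 1).
1. Q is the centroid of triangle WRY ⇒ Q = (1/3, 1/3)
2. B lies on line RW with RB:BW = 4:1 ⇒ B = (0, 1/5)
3. P lies on line WY with WP:PY = 3:4 ⇒ P = (3/7, 0)
through R parallel to QW: direction (-1/3, -1/3); meets PB at N = (-6/11, 5/11)
N = P + t·(B−P) with t = 25/11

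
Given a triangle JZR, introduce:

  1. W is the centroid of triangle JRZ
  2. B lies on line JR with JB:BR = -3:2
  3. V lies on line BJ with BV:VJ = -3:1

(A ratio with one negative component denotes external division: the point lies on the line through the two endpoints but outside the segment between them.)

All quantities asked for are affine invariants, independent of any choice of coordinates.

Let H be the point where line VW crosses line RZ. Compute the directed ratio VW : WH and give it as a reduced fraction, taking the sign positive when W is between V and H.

VW:WH = 13/2

Choose coordinates J = (0, 0), Z = (1, 0), R = (0, 1).
1. W is the centroid of triangle JRZ ⇒ W = (1/3, 1/3)
2. B lies on line JR with JB:BR = -3:2 ⇒ B = (0, 3)
3. V lies on line BJ with BV:VJ = -3:1 ⇒ V = (0, -3/2)
line VW meets RZ at H = (5/13, 8/13)
W = V + t·(H−V) with t = 13/15, so VW:WH = 13/15:2/15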